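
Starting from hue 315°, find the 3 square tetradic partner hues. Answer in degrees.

45°, 135°, and 225°

A square tetradic scheme places four hues every 90°.
315 + 90 = 405 → 405 − 360 = 45°
315 + 180 = 495 → 495 − 360 = 135°
315 + 270 = 585 → 585 − 360 = 225°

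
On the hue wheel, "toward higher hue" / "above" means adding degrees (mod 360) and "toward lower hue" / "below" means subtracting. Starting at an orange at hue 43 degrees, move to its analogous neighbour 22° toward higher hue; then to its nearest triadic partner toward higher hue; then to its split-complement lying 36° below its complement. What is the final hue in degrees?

329°

analog 22° ↑ +22°: 43 + 22 = 65°
triadic ↑ +120°: 65 + 120 = 185°
split-comp 36° ↓ +144°: 185 + 144 = 329°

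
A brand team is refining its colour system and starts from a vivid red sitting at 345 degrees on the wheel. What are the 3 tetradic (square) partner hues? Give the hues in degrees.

75°, 165° and 255°

A square tetradic scheme places four hues every 90°.
345 + 90 = 435 → 435 − 360 = 75°
345 + 180 = 525 → 525 − 360 = 165°
345 + 270 = 615 → 615 − 360 = 255°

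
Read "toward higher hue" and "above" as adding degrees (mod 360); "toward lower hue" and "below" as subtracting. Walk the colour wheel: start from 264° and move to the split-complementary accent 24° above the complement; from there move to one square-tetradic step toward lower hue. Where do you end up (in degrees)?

18°

+204° (split-comp 24° ↑): 264 + 204 = 468 → 468 − 360 = 108°
−90° (square ↓): 108 − 90 = 18°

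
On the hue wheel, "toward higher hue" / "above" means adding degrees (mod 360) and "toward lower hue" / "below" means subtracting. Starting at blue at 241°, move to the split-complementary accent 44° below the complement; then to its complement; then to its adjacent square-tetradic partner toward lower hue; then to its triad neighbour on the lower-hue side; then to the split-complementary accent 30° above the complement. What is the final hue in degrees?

+136° (split-comp 44° ↓): 241 + 136 = 377 → 377 − 360 = 17°
+180° (complement): 17 + 180 = 197°
−90° (square ↓): 197 − 90 = 107°
−120° (triadic ↓): 107 − 120 = -13 → -13 + 360 = 347°
+210° (split-comp 30° ↑): 347 + 210 = 557 → 557 − 360 = 197°

197°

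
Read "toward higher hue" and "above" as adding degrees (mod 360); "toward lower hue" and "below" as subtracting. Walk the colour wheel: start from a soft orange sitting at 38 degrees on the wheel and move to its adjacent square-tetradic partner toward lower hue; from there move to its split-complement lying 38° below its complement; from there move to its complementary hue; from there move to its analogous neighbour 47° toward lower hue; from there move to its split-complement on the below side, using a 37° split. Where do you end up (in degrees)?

6°

−90° (square ↓): 38 − 90 = -52 → -52 + 360 = 308°
+142° (split-comp 38° ↓): 308 + 142 = 450 → 450 − 360 = 90°
+180° (complement): 90 + 180 = 270°
−47° (analog 47° ↓): 270 − 47 = 223°
+143° (split-comp 37° ↓): 223 + 143 = 366 → 366 − 360 = 6°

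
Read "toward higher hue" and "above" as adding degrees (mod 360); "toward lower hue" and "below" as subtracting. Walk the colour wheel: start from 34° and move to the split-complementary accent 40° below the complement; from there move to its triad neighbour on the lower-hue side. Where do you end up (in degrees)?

+140° (split-comp 40° ↓): 34 + 140 = 174°
−120° (triadic ↓): 174 − 120 = 54°

54°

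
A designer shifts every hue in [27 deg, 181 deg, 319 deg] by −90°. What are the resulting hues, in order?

297°, 91°, 229°

27 − 90 = -63 → -63 + 360 = 297°
181 − 90 = 91°
319 − 90 = 229°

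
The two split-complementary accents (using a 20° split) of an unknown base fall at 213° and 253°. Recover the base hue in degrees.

The accents sit 20° either side of the complement, so the complement is their short-arc midpoint on the wheel.
Short-arc midpoint of 213° and 253°: 233°.
Base is 180° from the complement: 233 − 180 = 53°

53°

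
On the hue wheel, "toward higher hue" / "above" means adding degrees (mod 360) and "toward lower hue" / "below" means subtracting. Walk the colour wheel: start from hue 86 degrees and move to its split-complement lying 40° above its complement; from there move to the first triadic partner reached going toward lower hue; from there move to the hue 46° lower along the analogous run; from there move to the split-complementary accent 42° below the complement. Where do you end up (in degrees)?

86 + 220 = 306°   (split-comp 40° ↑)
306 − 120 = 186°   (triadic ↓)
186 − 46 = 140°   (analog 46° ↓)
140 + 138 = 278°   (split-comp 42° ↓)

278°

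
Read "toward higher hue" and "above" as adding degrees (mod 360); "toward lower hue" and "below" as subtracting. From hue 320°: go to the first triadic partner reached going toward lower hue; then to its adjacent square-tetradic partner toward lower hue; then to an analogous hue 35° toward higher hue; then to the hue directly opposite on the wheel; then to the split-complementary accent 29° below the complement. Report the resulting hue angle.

−120° (triadic ↓): 320 − 120 = 200°
−90° (square ↓): 200 − 90 = 110°
+35° (analog 35° ↑): 110 + 35 = 145°
+180° (complement): 145 + 180 = 325°
+151° (split-comp 29° ↓): 325 + 151 = 476 → 476 − 360 = 116°

116°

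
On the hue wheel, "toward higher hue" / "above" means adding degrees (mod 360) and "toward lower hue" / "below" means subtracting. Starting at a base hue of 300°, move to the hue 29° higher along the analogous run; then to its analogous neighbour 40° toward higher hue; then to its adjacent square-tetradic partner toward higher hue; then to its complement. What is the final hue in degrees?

300 + 29 = 329°   (analog 29° ↑)
329 + 40 = 369 → 369 − 360 = 9°   (analog 40° ↑)
9 + 90 = 99°   (square ↑)
99 + 180 = 279°   (complement)

279°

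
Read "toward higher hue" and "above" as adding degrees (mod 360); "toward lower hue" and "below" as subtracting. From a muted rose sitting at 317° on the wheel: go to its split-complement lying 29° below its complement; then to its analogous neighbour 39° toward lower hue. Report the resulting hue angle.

+151° (split-comp 29° ↓): 317 + 151 = 468 → 468 − 360 = 108°
−39° (analog 39° ↓): 108 − 39 = 69°

69°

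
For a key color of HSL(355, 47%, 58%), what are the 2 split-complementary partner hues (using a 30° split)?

Split-complementary hues sit 30° either side of the complement.
Complement of 355°: 355 + 180 = 535 → 535 − 360 = 175°
175 − 30 = 145°
175 + 30 = 205°

145° and 205°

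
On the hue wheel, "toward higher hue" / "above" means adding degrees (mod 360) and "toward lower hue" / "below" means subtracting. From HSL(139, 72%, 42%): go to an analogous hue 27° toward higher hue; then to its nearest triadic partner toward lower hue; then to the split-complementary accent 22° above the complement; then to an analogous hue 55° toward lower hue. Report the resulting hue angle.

139 + 27 = 166°   (analog 27° ↑)
166 − 120 = 46°   (triadic ↓)
46 + 202 = 248°   (split-comp 22° ↑)
248 − 55 = 193°   (analog 55° ↓)

193°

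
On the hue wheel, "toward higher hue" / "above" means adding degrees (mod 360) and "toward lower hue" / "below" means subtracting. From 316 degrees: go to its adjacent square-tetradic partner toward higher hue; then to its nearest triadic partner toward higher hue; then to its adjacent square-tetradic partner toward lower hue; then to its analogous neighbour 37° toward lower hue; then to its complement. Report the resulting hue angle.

219°

square ↑ +90°: 316 + 90 = 406 → 406 − 360 = 46°
triadic ↑ +120°: 46 + 120 = 166°
square ↓ −90°: 166 − 90 = 76°
analog 37° ↓ −37°: 76 − 37 = 39°
complement +180°: 39 + 180 = 219°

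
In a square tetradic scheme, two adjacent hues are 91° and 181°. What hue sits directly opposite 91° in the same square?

271°

A square tetradic scheme places four hues 90° apart; opposite corners are 180° apart.
91 + 180 = 271°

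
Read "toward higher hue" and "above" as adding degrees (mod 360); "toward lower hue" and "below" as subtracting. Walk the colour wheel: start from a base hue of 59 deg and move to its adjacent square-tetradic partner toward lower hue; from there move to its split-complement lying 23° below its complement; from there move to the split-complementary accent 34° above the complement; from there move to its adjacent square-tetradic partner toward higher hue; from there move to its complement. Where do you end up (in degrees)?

250°

square ↓ −90°: 59 − 90 = -31 → -31 + 360 = 329°
split-comp 23° ↓ +157°: 329 + 157 = 486 → 486 − 360 = 126°
split-comp 34° ↑ +214°: 126 + 214 = 340°
square ↑ +90°: 340 + 90 = 430 → 430 − 360 = 70°
complement +180°: 70 + 180 = 250°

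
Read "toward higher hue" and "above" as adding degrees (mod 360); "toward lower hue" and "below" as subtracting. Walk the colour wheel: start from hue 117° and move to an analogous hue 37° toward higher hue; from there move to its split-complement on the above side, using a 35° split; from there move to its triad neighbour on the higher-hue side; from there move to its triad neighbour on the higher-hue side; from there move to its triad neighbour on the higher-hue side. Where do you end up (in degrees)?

analog 37° ↑ +37°: 117 + 37 = 154°
split-comp 35° ↑ +215°: 154 + 215 = 369 → 369 − 360 = 9°
triadic ↑ +120°: 9 + 120 = 129°
triadic ↑ +120°: 129 + 120 = 249°
triadic ↑ +120°: 249 + 120 = 369 → 369 − 360 = 9°

9°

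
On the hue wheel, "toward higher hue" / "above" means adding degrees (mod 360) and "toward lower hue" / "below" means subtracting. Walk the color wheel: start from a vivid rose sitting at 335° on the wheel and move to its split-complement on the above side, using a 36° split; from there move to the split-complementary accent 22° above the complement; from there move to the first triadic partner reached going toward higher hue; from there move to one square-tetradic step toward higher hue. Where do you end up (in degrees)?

243°

+216° (split-comp 36° ↑): 335 + 216 = 551 → 551 − 360 = 191°
+202° (split-comp 22° ↑): 191 + 202 = 393 → 393 − 360 = 33°
+120° (triadic ↑): 33 + 120 = 153°
+90° (square ↑): 153 + 90 = 243°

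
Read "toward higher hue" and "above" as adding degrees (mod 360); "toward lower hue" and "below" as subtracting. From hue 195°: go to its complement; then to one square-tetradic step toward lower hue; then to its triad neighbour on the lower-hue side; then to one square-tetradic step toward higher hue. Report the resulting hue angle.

195 + 180 = 375 → 375 − 360 = 15°   (complement)
15 − 90 = -75 → -75 + 360 = 285°   (square ↓)
285 − 120 = 165°   (triadic ↓)
165 + 90 = 255°   (square ↑)

255°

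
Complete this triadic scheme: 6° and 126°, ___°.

246°

A triad places three hues 120° apart.
The full set through 6° is {6°, 126°, 246°}.
Given {6°, 126°}, the missing hue is 246°.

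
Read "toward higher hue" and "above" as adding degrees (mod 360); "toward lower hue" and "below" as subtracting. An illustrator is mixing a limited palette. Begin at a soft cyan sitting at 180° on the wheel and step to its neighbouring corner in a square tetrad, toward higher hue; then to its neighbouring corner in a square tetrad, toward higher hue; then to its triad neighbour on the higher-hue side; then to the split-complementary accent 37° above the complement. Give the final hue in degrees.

+90° (square ↑): 180 + 90 = 270°
+90° (square ↑): 270 + 90 = 360 → 360 − 360 = 0°
+120° (triadic ↑): 0 + 120 = 120°
+217° (split-comp 37° ↑): 120 + 217 = 337°

337°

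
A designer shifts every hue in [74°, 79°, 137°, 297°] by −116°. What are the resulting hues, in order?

318°, 323°, 21°, 181°

74 − 116 = -42 → -42 + 360 = 318°
79 − 116 = -37 → -37 + 360 = 323°
137 − 116 = 21°
297 − 116 = 181°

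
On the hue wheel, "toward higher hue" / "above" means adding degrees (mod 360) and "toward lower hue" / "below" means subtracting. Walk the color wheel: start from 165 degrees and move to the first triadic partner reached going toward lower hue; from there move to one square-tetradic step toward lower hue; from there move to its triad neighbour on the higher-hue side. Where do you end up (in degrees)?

75°

165 − 120 = 45°   (triadic ↓)
45 − 90 = -45 → -45 + 360 = 315°   (square ↓)
315 + 120 = 435 → 435 − 360 = 75°   (triadic ↑)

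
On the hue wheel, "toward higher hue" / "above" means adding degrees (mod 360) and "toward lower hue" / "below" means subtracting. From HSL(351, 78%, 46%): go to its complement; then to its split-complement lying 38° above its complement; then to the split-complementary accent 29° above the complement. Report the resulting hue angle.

351 + 180 = 531 → 531 − 360 = 171°   (complement)
171 + 218 = 389 → 389 − 360 = 29°   (split-comp 38° ↑)
29 + 209 = 238°   (split-comp 29° ↑)

238°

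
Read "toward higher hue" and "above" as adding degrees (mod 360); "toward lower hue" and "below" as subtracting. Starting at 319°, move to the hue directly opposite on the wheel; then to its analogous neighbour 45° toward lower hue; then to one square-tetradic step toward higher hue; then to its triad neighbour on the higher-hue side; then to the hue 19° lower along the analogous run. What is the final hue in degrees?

complement +180°: 319 + 180 = 499 → 499 − 360 = 139°
analog 45° ↓ −45°: 139 − 45 = 94°
square ↑ +90°: 94 + 90 = 184°
triadic ↑ +120°: 184 + 120 = 304°
analog 19° ↓ −19°: 304 − 19 = 285°

285°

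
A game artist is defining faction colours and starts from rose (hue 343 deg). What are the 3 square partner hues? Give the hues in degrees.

A square tetradic scheme places four hues every 90°.
343 + 90 = 433 → 433 − 360 = 73°
343 + 180 = 523 → 523 − 360 = 163°
343 + 270 = 613 → 613 − 360 = 253°

73°, 163°, and 253°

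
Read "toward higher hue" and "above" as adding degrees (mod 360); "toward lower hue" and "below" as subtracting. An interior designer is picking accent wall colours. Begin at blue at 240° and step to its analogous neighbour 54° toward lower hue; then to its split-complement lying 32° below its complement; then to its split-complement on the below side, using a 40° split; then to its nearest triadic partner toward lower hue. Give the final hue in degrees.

−54° (analog 54° ↓): 240 − 54 = 186°
+148° (split-comp 32° ↓): 186 + 148 = 334°
+140° (split-comp 40° ↓): 334 + 140 = 474 → 474 − 360 = 114°
−120° (triadic ↓): 114 − 120 = -6 → -6 + 360 = 354°

354°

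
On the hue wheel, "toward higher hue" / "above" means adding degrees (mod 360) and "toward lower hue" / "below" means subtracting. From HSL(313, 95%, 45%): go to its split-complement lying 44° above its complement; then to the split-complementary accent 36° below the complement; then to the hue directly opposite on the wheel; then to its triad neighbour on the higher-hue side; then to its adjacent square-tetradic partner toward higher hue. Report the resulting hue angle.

351°

+224° (split-comp 44° ↑): 313 + 224 = 537 → 537 − 360 = 177°
+144° (split-comp 36° ↓): 177 + 144 = 321°
+180° (complement): 321 + 180 = 501 → 501 − 360 = 141°
+120° (triadic ↑): 141 + 120 = 261°
+90° (square ↑): 261 + 90 = 351°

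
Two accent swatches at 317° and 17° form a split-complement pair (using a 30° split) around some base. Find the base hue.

167°

The accents sit 30° either side of the complement, so the complement is their short-arc midpoint on the wheel.
Short-arc midpoint of 317° and 17°: 347°.
Base is 180° from the complement: 347 − 180 = 167°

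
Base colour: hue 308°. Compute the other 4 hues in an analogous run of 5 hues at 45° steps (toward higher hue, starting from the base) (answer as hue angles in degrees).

Analogous hues sit every 45° along the wheel.
308 + 45 = 353°
308 + 90 = 398 → 398 − 360 = 38°
308 + 135 = 443 → 443 − 360 = 83°
308 + 180 = 488 → 488 − 360 = 128°

353°, 38°, 83° and 128°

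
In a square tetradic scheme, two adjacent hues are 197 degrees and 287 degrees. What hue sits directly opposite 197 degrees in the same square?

17°

A square tetradic scheme places four hues 90° apart; opposite corners are 180° apart.
197 + 180 = 377 → 377 − 360 = 17°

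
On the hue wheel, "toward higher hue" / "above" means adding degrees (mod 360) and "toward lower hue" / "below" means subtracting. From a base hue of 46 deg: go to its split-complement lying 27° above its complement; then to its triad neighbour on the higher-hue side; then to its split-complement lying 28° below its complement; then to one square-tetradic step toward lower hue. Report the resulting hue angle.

split-comp 27° ↑ +207°: 46 + 207 = 253°
triadic ↑ +120°: 253 + 120 = 373 → 373 − 360 = 13°
split-comp 28° ↓ +152°: 13 + 152 = 165°
square ↓ −90°: 165 − 90 = 75°

75°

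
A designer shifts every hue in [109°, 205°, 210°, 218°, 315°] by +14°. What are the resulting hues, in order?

109 + 14 = 123°
205 + 14 = 219°
210 + 14 = 224°
218 + 14 = 232°
315 + 14 = 329°

123°, 219°, 224°, 232°, 329°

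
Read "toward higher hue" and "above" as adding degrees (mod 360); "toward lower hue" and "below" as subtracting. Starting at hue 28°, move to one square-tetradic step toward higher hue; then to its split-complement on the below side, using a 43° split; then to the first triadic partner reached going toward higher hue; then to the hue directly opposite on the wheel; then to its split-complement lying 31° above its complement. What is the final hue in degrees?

46°

square ↑ +90°: 28 + 90 = 118°
split-comp 43° ↓ +137°: 118 + 137 = 255°
triadic ↑ +120°: 255 + 120 = 375 → 375 − 360 = 15°
complement +180°: 15 + 180 = 195°
split-comp 31° ↑ +211°: 195 + 211 = 406 → 406 − 360 = 46°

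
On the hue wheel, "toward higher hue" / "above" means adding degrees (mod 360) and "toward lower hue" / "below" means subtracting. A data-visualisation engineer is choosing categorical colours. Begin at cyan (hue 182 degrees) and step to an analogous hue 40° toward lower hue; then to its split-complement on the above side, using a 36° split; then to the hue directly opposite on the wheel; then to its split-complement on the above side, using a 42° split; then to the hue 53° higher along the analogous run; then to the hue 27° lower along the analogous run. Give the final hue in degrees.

182 − 40 = 142°   (analog 40° ↓)
142 + 216 = 358°   (split-comp 36° ↑)
358 + 180 = 538 → 538 − 360 = 178°   (complement)
178 + 222 = 400 → 400 − 360 = 40°   (split-comp 42° ↑)
40 + 53 = 93°   (analog 53° ↑)
93 − 27 = 66°   (analog 27° ↓)

66°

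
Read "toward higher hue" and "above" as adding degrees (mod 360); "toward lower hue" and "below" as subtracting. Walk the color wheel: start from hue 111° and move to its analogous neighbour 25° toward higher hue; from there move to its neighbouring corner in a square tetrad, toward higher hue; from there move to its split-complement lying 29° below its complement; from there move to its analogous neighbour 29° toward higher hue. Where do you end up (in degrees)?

46°

analog 25° ↑ +25°: 111 + 25 = 136°
square ↑ +90°: 136 + 90 = 226°
split-comp 29° ↓ +151°: 226 + 151 = 377 → 377 − 360 = 17°
analog 29° ↑ +29°: 17 + 29 = 46°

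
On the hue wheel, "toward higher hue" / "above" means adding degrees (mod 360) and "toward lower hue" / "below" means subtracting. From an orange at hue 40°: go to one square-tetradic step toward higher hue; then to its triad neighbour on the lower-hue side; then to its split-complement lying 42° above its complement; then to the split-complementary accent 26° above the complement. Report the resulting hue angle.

78°

square ↑ +90°: 40 + 90 = 130°
triadic ↓ −120°: 130 − 120 = 10°
split-comp 42° ↑ +222°: 10 + 222 = 232°
split-comp 26° ↑ +206°: 232 + 206 = 438 → 438 − 360 = 78°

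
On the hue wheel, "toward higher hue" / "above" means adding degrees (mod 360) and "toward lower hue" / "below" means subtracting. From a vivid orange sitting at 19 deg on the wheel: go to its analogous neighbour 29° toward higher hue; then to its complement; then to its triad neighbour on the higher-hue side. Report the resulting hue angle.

19 + 29 = 48°   (analog 29° ↑)
48 + 180 = 228°   (complement)
228 + 120 = 348°   (triadic ↑)

348°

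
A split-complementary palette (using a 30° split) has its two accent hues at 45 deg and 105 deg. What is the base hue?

The accents sit 30° either side of the complement, so the complement is their short-arc midpoint on the wheel.
Short-arc midpoint of 45° and 105°: 75°.
Base is 180° from the complement: 75 − 180 = -105 → -105 + 360 = 255°

255°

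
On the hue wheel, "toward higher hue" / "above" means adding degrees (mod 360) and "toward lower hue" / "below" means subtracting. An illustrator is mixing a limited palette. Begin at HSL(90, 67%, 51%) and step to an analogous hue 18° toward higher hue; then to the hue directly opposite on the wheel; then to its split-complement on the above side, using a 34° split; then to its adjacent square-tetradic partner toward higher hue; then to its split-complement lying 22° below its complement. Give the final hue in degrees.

30°

90 + 18 = 108°   (analog 18° ↑)
108 + 180 = 288°   (complement)
288 + 214 = 502 → 502 − 360 = 142°   (split-comp 34° ↑)
142 + 90 = 232°   (square ↑)
232 + 158 = 390 → 390 − 360 = 30°   (split-comp 22° ↓)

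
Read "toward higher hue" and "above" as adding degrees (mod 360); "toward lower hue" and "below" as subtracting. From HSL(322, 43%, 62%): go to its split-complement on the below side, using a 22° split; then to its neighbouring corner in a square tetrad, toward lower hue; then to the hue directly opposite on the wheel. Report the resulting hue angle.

210°

split-comp 22° ↓ +158°: 322 + 158 = 480 → 480 − 360 = 120°
square ↓ −90°: 120 − 90 = 30°
complement +180°: 30 + 180 = 210°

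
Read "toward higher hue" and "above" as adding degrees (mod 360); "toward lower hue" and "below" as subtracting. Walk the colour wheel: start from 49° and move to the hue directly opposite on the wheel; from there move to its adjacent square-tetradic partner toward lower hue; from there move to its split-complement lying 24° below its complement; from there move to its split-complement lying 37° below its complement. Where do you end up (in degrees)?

78°

complement +180°: 49 + 180 = 229°
square ↓ −90°: 229 − 90 = 139°
split-comp 24° ↓ +156°: 139 + 156 = 295°
split-comp 37° ↓ +143°: 295 + 143 = 438 → 438 − 360 = 78°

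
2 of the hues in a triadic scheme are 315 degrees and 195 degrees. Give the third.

75°

A triad places three hues 120° apart.
The full set through 195° is {75°, 195°, 315°}.
Given {195°, 315°}, the missing hue is 75°.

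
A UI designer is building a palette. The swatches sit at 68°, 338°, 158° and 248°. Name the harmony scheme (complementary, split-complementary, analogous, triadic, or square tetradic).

square tetradic

Sort the hues: 68°, 158°, 248°, 338°.
Successive gaps around the wheel: 90°, 90°, 90°, 90°.
Four hues every 90° form a square tetradic scheme.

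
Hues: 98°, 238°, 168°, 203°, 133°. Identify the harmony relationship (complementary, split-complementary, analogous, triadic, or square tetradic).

Sort the hues: 98°, 133°, 168°, 203°, 238°.
Successive gaps around the wheel: 35°, 35°, 35°, 35°, 220°.
A run of hues at equal small steps (35°) with one large closing gap is an analogous group.

analogous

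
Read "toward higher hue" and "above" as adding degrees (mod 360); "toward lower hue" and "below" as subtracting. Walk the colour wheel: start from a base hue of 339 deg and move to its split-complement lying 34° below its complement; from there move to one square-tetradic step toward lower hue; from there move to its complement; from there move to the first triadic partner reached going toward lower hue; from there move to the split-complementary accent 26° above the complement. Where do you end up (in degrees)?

split-comp 34° ↓ +146°: 339 + 146 = 485 → 485 − 360 = 125°
square ↓ −90°: 125 − 90 = 35°
complement +180°: 35 + 180 = 215°
triadic ↓ −120°: 215 − 120 = 95°
split-comp 26° ↑ +206°: 95 + 206 = 301°

301°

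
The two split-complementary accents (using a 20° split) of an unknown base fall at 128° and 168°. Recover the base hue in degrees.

328°

The accents sit 20° either side of the complement, so the complement is their short-arc midpoint on the wheel.
Short-arc midpoint of 128° and 168°: 148°.
Base is 180° from the complement: 148 − 180 = -32 → -32 + 360 = 328°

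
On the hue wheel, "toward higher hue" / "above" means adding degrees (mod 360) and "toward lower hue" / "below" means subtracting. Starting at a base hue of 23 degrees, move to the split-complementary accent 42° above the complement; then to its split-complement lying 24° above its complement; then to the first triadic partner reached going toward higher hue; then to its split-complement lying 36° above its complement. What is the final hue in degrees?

65°

split-comp 42° ↑ +222°: 23 + 222 = 245°
split-comp 24° ↑ +204°: 245 + 204 = 449 → 449 − 360 = 89°
triadic ↑ +120°: 89 + 120 = 209°
split-comp 36° ↑ +216°: 209 + 216 = 425 → 425 − 360 = 65°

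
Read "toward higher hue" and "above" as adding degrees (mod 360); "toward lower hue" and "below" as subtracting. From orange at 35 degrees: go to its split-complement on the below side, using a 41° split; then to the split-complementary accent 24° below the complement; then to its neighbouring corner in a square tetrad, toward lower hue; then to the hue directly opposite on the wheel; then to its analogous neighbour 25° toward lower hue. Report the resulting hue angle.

35 + 139 = 174°   (split-comp 41° ↓)
174 + 156 = 330°   (split-comp 24° ↓)
330 − 90 = 240°   (square ↓)
240 + 180 = 420 → 420 − 360 = 60°   (complement)
60 − 25 = 35°   (analog 25° ↓)

35°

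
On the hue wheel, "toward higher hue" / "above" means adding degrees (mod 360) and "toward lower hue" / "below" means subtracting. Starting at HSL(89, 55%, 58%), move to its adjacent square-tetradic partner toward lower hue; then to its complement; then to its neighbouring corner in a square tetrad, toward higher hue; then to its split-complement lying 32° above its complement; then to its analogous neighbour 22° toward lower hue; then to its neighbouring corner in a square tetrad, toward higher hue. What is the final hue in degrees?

189°

89 − 90 = -1 → -1 + 360 = 359°   (square ↓)
359 + 180 = 539 → 539 − 360 = 179°   (complement)
179 + 90 = 269°   (square ↑)
269 + 212 = 481 → 481 − 360 = 121°   (split-comp 32° ↑)
121 − 22 = 99°   (analog 22° ↓)
99 + 90 = 189°   (square ↑)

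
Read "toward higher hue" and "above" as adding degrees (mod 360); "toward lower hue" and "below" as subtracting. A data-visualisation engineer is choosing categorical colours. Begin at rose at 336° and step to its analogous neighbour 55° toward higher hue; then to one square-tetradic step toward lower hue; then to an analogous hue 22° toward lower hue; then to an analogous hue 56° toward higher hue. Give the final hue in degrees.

336 + 55 = 391 → 391 − 360 = 31°   (analog 55° ↑)
31 − 90 = -59 → -59 + 360 = 301°   (square ↓)
301 − 22 = 279°   (analog 22° ↓)
279 + 56 = 335°   (analog 56° ↑)

335°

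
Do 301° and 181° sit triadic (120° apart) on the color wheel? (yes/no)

Angular distance: |301 − 181| = 120 = 120°.
Triadic (120° apart) requires 120°.

yes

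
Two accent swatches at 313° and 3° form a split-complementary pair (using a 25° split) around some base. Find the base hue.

158°

The accents sit 25° either side of the complement, so the complement is their short-arc midpoint on the wheel.
Short-arc midpoint of 313° and 3°: 338°.
Base is 180° from the complement: 338 − 180 = 158°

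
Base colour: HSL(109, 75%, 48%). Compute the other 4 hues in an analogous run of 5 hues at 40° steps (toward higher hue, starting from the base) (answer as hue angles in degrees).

149°, 189°, 229°, 269°

109 + 40 = 149°
109 + 80 = 189°
109 + 120 = 229°
109 + 160 = 269°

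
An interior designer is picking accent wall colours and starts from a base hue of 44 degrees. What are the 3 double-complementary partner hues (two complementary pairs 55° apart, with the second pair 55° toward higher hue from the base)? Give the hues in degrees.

99°, 224° and 279°

A rectangular tetradic uses two complementary pairs 55° apart: offsets 0°, 55°, 180°, 235°.
44 + 55 = 99°
44 + 180 = 224°
44 + 235 = 279°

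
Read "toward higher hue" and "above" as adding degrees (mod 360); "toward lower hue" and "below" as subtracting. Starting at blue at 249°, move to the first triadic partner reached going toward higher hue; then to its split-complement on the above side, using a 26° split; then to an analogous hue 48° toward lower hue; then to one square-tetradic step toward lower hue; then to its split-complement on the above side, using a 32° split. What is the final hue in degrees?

289°

triadic ↑ +120°: 249 + 120 = 369 → 369 − 360 = 9°
split-comp 26° ↑ +206°: 9 + 206 = 215°
analog 48° ↓ −48°: 215 − 48 = 167°
square ↓ −90°: 167 − 90 = 77°
split-comp 32° ↑ +212°: 77 + 212 = 289°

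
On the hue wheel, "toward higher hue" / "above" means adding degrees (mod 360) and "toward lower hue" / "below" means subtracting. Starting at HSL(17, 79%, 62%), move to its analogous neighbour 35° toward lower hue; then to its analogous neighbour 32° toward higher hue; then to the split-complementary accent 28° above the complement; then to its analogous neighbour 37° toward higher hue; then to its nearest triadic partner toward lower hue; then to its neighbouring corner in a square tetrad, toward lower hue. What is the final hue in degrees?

49°

−35° (analog 35° ↓): 17 − 35 = -18 → -18 + 360 = 342°
+32° (analog 32° ↑): 342 + 32 = 374 → 374 − 360 = 14°
+208° (split-comp 28° ↑): 14 + 208 = 222°
+37° (analog 37° ↑): 222 + 37 = 259°
−120° (triadic ↓): 259 − 120 = 139°
−90° (square ↓): 139 − 90 = 49°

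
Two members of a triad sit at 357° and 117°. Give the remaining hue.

A triad spaces three hues 120° apart.
The full set is {117°, 237°, 357°}.

237°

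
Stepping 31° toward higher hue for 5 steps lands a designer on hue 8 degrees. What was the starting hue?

213°

5 steps of 31° (toward higher hue) give a net shift of +155°.
Start = end − shift: 8 − 155 = -147 → -147 + 360 = 213°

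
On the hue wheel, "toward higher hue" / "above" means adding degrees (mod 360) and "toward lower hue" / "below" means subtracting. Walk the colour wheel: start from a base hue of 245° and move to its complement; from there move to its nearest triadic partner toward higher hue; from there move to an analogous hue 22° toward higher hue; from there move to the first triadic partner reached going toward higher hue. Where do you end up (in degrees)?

327°

+180° (complement): 245 + 180 = 425 → 425 − 360 = 65°
+120° (triadic ↑): 65 + 120 = 185°
+22° (analog 22° ↑): 185 + 22 = 207°
+120° (triadic ↑): 207 + 120 = 327°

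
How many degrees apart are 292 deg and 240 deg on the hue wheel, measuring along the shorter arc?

|292 − 240| = 52.
52 ≤ 180, so the shorter arc is 52°.

52°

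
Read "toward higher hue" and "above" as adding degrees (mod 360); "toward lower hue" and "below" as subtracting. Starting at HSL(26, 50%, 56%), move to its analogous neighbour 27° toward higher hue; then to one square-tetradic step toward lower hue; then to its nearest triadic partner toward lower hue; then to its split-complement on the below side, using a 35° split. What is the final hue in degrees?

26 + 27 = 53°   (analog 27° ↑)
53 − 90 = -37 → -37 + 360 = 323°   (square ↓)
323 − 120 = 203°   (triadic ↓)
203 + 145 = 348°   (split-comp 35° ↓)

348°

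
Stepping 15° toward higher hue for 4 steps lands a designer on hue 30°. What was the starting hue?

330°

4 steps of 15° (toward higher hue) give a net shift of +60°.
Start = end − shift: 30 − 60 = -30 → -30 + 360 = 330°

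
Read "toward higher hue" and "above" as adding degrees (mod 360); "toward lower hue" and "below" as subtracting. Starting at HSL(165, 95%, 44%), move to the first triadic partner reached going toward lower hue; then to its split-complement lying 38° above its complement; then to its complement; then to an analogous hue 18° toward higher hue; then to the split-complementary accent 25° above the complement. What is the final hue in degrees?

−120° (triadic ↓): 165 − 120 = 45°
+218° (split-comp 38° ↑): 45 + 218 = 263°
+180° (complement): 263 + 180 = 443 → 443 − 360 = 83°
+18° (analog 18° ↑): 83 + 18 = 101°
+205° (split-comp 25° ↑): 101 + 205 = 306°

306°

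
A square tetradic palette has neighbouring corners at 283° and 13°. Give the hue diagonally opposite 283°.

103°

A square tetradic scheme places four hues 90° apart; opposite corners are 180° apart.
283 + 180 = 463 → 463 − 360 = 103°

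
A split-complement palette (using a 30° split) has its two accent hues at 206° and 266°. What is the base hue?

56°

The accents sit 30° either side of the complement, so the complement is their short-arc midpoint on the wheel.
Short-arc midpoint of 206° and 266°: 236°.
Base is 180° from the complement: 236 − 180 = 56°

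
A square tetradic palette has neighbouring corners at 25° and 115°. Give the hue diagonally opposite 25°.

A square tetradic scheme places four hues 90° apart; opposite corners are 180° apart.
25 + 180 = 205°

205°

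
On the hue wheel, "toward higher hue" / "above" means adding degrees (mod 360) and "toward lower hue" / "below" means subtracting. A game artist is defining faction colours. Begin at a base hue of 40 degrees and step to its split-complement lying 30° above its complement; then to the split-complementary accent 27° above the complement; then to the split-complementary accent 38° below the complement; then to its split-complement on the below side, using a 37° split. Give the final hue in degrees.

40 + 210 = 250°   (split-comp 30° ↑)
250 + 207 = 457 → 457 − 360 = 97°   (split-comp 27° ↑)
97 + 142 = 239°   (split-comp 38° ↓)
239 + 143 = 382 → 382 − 360 = 22°   (split-comp 37° ↓)

22°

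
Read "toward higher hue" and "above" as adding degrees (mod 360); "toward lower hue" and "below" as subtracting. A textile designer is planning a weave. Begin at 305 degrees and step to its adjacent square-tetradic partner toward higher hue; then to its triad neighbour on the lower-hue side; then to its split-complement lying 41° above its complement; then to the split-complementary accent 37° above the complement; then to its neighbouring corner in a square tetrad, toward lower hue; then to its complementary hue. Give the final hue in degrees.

83°

+90° (square ↑): 305 + 90 = 395 → 395 − 360 = 35°
−120° (triadic ↓): 35 − 120 = -85 → -85 + 360 = 275°
+221° (split-comp 41° ↑): 275 + 221 = 496 → 496 − 360 = 136°
+217° (split-comp 37° ↑): 136 + 217 = 353°
−90° (square ↓): 353 − 90 = 263°
+180° (complement): 263 + 180 = 443 → 443 − 360 = 83°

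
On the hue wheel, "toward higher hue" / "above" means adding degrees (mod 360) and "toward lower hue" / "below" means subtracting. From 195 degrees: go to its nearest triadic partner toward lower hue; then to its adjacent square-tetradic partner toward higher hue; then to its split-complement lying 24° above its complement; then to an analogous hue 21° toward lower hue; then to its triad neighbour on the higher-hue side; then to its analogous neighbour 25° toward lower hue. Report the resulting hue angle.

triadic ↓ −120°: 195 − 120 = 75°
square ↑ +90°: 75 + 90 = 165°
split-comp 24° ↑ +204°: 165 + 204 = 369 → 369 − 360 = 9°
analog 21° ↓ −21°: 9 − 21 = -12 → -12 + 360 = 348°
triadic ↑ +120°: 348 + 120 = 468 → 468 − 360 = 108°
analog 25° ↓ −25°: 108 − 25 = 83°

83°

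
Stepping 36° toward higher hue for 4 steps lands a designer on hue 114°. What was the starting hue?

330°

4 steps of 36° (toward higher hue) give a net shift of +144°.
Start = end − shift: 114 − 144 = -30 → -30 + 360 = 330°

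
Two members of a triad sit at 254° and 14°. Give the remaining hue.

A triad spaces three hues 120° apart.
The full set is {14°, 134°, 254°}.

134°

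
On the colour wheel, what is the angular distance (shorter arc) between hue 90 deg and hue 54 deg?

36°

|90 − 54| = 36.
36 ≤ 180, so the shorter arc is 36°.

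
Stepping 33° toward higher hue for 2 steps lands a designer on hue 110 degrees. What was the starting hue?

2 steps of 33° (toward higher hue) give a net shift of +66°.
Start = end − shift: 110 − 66 = 44°

44°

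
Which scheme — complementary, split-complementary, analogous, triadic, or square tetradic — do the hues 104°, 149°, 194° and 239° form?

analogous

Sort the hues: 104°, 149°, 194°, 239°.
Successive gaps around the wheel: 45°, 45°, 45°, 225°.
A run of hues at equal small steps (45°) with one large closing gap is an analogous group.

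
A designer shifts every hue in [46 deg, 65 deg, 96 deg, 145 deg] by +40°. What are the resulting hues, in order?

46 + 40 = 86°
65 + 40 = 105°
96 + 40 = 136°
145 + 40 = 185°

86°, 105°, 136°, 185°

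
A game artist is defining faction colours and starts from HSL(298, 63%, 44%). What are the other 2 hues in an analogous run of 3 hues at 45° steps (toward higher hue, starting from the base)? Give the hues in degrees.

Analogous hues sit every 45° along the wheel.
298 + 45 = 343°
298 + 90 = 388 → 388 − 360 = 28°

343° and 28°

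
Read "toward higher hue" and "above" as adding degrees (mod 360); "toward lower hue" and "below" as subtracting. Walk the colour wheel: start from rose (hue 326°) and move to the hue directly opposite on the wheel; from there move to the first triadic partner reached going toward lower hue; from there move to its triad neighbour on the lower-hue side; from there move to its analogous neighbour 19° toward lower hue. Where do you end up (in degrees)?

247°

+180° (complement): 326 + 180 = 506 → 506 − 360 = 146°
−120° (triadic ↓): 146 − 120 = 26°
−120° (triadic ↓): 26 − 120 = -94 → -94 + 360 = 266°
−19° (analog 19° ↓): 266 − 19 = 247°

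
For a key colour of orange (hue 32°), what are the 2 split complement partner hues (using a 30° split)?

182° and 242°

Split-complementary hues sit 30° either side of the complement.
Complement of 32°: 32 + 180 = 212°
212 − 30 = 182°
212 + 30 = 242°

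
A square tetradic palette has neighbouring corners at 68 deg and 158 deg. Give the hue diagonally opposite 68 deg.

A square tetradic scheme places four hues 90° apart; opposite corners are 180° apart.
68 + 180 = 248°

248°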